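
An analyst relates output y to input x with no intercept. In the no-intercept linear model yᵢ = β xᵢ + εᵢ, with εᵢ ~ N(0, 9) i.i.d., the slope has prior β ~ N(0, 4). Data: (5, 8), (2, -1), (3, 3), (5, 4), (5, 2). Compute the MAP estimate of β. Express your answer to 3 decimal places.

β̂_MAP = 0.853

log p(β | y) = −Σ(yᵢ − βxᵢ)²/(2·9) − β²/(2·4) + const.
Setting the derivative to zero: Σxᵢ(yᵢ − βxᵢ)/9 − β/4 = 0, so β = Σxᵢyᵢ / (Σxᵢ² + σ²/τ²).
Σxᵢyᵢ = 5·8 + 2·(-1) + 3·3 + 5·4 + 5·2 = 77; Σxᵢ² = 88; σ²/τ² = 2.25.
β̂_MAP = 77 / (88 + 2.25) = 77/90.25 ≈ 0.853.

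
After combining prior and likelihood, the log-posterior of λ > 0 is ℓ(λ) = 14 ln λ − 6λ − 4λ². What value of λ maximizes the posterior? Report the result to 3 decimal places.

λ̂_MAP = 1.000

ℓ'(λ) = 14/λ − 6 − 8λ. Setting this to zero and multiplying by λ: 8λ² + 6λ − 14 = 0.
λ = (−6 + √(6² + 4·8·14)) / (2·8) = (−6 + √484) / 16 = (−6 + 22)/16 = 1.
ℓ''(λ) = −14/λ² − 8 < 0, confirming a maximum.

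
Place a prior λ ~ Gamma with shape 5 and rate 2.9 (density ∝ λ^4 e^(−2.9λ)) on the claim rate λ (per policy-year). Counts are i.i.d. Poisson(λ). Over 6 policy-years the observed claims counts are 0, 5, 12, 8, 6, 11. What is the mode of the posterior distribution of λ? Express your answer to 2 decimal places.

λ̂_MAP = 5.17

Σxᵢ = 0+5+12+8+6+11 = 42, with n = 6.
Posterior ∝ λ^4e^(−2.9λ) · λ^42e^(−6λ) = λ^46e^(−8.9λ), i.e. Gamma(shape=47, rate=8.9).
The mode of a Gamma(a, b) with a ≥ 1 (shape–rate) is (a−1)/b = 46/8.9 ≈ 5.17.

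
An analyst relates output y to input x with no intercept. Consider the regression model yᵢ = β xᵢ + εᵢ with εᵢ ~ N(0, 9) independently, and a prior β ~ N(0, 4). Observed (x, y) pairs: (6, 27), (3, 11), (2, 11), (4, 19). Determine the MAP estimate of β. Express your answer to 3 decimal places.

log p(β | y) = −Σ(yᵢ − βxᵢ)²/(2·9) − β²/(2·4) + const.
Setting the derivative to zero: Σxᵢ(yᵢ − βxᵢ)/9 − β/4 = 0, so β = Σxᵢyᵢ / (Σxᵢ² + σ²/τ²).
Σxᵢyᵢ = 6·27 + 3·11 + 2·11 + 4·19 = 293; Σxᵢ² = 65; σ²/τ² = 2.25.
β̂_MAP = 293 / (65 + 2.25) = 293/67.25 ≈ 4.357.

β̂_MAP = 4.357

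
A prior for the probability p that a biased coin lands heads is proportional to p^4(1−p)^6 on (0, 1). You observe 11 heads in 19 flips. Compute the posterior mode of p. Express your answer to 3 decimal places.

The prior density ∝ p^4(1−p)^6 is the kernel of Beta(5, 7).
Data: 11 successes in 19 trials. The binomial likelihood contributes p^11(1−p)^8, so the posterior is Beta(5+11, 7+8) = Beta(16, 15).
For Beta(a, b) with a, b > 1 the mode is (a−1)/(a+b−2) = 15/29 ≈ 0.517.

p̂_MAP = 0.517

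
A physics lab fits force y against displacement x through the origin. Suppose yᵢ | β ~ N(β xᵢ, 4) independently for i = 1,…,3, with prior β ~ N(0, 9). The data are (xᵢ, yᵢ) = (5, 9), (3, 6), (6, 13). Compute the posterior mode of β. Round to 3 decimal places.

log p(β | y) = −Σ(yᵢ − βxᵢ)²/(2·4) − β²/(2·9) + const.
Setting the derivative to zero: Σxᵢ(yᵢ − βxᵢ)/4 − β/9 = 0, so β = Σxᵢyᵢ / (Σxᵢ² + σ²/τ²).
Σxᵢyᵢ = 5·9 + 3·6 + 6·13 = 141; Σxᵢ² = 70; σ²/τ² = 4/9.
β̂_MAP = 141 / (70 + 4/9) = 141/(634/9) = 1269/634 ≈ 2.002.

β̂_MAP = 2.002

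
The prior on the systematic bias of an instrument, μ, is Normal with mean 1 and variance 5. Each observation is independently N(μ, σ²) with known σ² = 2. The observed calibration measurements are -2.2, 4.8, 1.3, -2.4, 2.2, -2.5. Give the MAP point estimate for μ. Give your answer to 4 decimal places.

μ̂_MAP = 0.2500

n = 6; x̄ = ((-2.2) + 4.8 + 1.3 + (-2.4) + 2.2 + (-2.5))/6 = 1.2/6 = 0.2.
For a Normal prior and Normal likelihood with known variance, the posterior is Normal; its mode equals its mean, the precision-weighted average.
Prior precision 1/σ₀² = 1/5 = 0.2; data precision n/σ² = 6/2 = 3.
μ̂ = (0.2·1 + 3·0.2) / (0.2 + 3) = 0.8/3.2 = 0.2500.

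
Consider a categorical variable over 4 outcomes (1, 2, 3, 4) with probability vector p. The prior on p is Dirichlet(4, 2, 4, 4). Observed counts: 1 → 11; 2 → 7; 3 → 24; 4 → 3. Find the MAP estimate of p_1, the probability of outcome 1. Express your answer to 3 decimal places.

MAP estimate: 0.255

The posterior is Dirichlet(αᵢ + nᵢ) = Dirichlet(15, 9, 28, 7).
For a Dirichlet(a₁,…,a_K) with all aᵢ > 1, the mode has j-th component (aⱼ − 1)/(Σaᵢ − K).
Here Σaᵢ = 59 and K = 4, so p_1 = (15 − 1)/(59 − 4) = 14/55 ≈ 0.255.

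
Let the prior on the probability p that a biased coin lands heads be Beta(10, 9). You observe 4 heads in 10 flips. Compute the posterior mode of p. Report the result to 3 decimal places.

p̂_MAP = 0.481

Prior: Beta(10, 9).
Data: 4 successes in 10 trials. The binomial likelihood contributes p^4(1−p)^6, so the posterior is Beta(10+4, 9+6) = Beta(14, 15).
For Beta(a, b) with a, b > 1 the mode is (a−1)/(a+b−2) = 13/27 ≈ 0.481.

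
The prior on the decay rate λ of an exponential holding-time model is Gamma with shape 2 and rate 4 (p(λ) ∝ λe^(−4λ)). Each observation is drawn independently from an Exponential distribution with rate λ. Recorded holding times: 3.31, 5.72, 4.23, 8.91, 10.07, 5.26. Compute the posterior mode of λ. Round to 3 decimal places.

λ̂_MAP = 0.169

The Exponential(rate=λ) likelihood is ∝ λ^n e^(−λΣtᵢ). Here n = 6 and Σtᵢ = 3.31 + 5.72 + 4.23 + 8.91 + 10.07 + 5.26 = 37.50.
Posterior ∝ λe^(−4λ) · λ^6e^(−37.50λ) = λ^7e^(−41.50λ), i.e. Gamma(8, 41.50).
Mode = (a−1)/b = 7/41.50 ≈ 0.169.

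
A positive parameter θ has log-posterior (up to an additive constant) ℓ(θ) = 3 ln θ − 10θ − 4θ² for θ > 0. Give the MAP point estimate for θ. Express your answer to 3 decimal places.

θ̂_MAP = 0.250

ℓ'(θ) = 3/θ − 10 − 8θ. Setting this to zero and multiplying by θ: 8θ² + 10θ − 3 = 0.
θ = (−10 + √(10² + 4·8·3)) / (2·8) = (−10 + √196) / 16 = (−10 + 14)/16 = 1/4.
ℓ''(θ) = −3/θ² − 8 < 0, confirming a maximum.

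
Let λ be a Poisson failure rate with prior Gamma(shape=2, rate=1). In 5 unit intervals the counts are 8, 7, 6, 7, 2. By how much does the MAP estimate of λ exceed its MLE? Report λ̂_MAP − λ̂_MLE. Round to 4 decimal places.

Σxᵢ = 30. Posterior is Gamma(32, 6); MAP = (32−1)/6 = 31/6 ≈ 5.16667.
MLE = x̄ = 30/5 ≈ 6.00000.
Difference = 31/6 − 30/5 = -5/6 ≈ -0.8333.

MAP − MLE = -0.8333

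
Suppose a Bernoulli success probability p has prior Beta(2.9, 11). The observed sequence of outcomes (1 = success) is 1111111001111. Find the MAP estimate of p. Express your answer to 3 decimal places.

Prior: Beta(2.9, 11).
Data: 11 successes in 13 trials (from the sequence). The binomial likelihood contributes p^11(1−p)^2, so the posterior is Beta(2.9+11, 11+2) = Beta(13.9, 13).
For Beta(a, b) with a, b > 1 the mode is (a−1)/(a+b−2) = 12.9/24.9 ≈ 0.518.

p̂_MAP = 0.518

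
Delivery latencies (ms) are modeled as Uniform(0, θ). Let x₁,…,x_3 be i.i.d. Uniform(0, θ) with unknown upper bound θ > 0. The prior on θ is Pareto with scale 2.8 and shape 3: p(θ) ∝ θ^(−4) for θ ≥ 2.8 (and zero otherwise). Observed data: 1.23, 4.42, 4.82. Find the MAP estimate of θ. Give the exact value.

The Uniform(0, θ) likelihood is θ^(−n) for θ ≥ max(xᵢ), zero otherwise. Here max(xᵢ) = 4.82.
Posterior ∝ θ^(−4) · θ^(−3) = θ^(−7) on θ ≥ max(2.8, 4.82) = 4.82.
This density is strictly decreasing in θ, so the posterior mode lies at the lower boundary of the support.

θ̂_MAP = 4.82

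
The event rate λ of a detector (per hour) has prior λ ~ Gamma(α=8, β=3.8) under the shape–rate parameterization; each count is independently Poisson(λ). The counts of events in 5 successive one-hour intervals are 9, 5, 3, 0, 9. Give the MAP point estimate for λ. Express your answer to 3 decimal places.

Σxᵢ = 9+5+3+0+9 = 26, with n = 5.
Posterior ∝ λ^7e^(−3.8λ) · λ^26e^(−5λ) = λ^33e^(−8.8λ), i.e. Gamma(shape=34, rate=8.8).
The mode of a Gamma(a, b) with a ≥ 1 (shape–rate) is (a−1)/b = 33/8.8 ≈ 3.750.

λ̂_MAP = 3.750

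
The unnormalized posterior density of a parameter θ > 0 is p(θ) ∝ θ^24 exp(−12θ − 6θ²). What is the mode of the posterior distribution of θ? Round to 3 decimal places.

θ̂_MAP = 1.000

ℓ'(θ) = 24/θ − 12 − 12θ. Setting this to zero and multiplying by θ: 12θ² + 12θ − 24 = 0.
θ = (−12 + √(12² + 4·12·24)) / (2·12) = (−12 + √1296) / 24 = (−12 + 36)/24 = 1.
ℓ''(θ) = −24/θ² − 12 < 0, confirming a maximum.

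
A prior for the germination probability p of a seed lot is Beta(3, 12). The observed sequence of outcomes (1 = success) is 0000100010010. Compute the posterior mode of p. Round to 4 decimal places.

p̂_MAP = 0.1923

Prior: Beta(3, 12).
Data: 3 successes in 13 trials (from the sequence). The binomial likelihood contributes p^3(1−p)^10, so the posterior is Beta(3+3, 12+10) = Beta(6, 22).
For Beta(a, b) with a, b > 1 the mode is (a−1)/(a+b−2) = 5/26 ≈ 0.1923.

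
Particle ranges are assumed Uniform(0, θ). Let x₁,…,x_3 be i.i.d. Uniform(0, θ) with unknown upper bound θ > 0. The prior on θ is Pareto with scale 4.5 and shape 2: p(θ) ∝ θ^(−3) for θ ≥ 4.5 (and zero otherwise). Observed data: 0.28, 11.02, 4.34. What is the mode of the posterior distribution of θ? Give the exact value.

θ̂_MAP = 11.02

The Uniform(0, θ) likelihood is θ^(−n) for θ ≥ max(xᵢ), zero otherwise. Here max(xᵢ) = 11.02.
Posterior ∝ θ^(−3) · θ^(−3) = θ^(−6) on θ ≥ max(4.5, 11.02) = 11.02.
This density is strictly decreasing in θ, so the posterior mode lies at the lower boundary of the support.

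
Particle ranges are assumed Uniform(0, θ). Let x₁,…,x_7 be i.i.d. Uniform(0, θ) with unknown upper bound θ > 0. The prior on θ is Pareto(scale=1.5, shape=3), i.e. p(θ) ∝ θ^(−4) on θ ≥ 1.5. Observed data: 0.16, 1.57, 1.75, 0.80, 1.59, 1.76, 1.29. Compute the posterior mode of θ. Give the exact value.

The Uniform(0, θ) likelihood is θ^(−n) for θ ≥ max(xᵢ), zero otherwise. Here max(xᵢ) = 1.76.
Posterior ∝ θ^(−4) · θ^(−7) = θ^(−11) on θ ≥ max(1.5, 1.76) = 1.76.
This density is strictly decreasing in θ, so the posterior mode lies at the lower boundary of the support.

θ̂_MAP = 1.76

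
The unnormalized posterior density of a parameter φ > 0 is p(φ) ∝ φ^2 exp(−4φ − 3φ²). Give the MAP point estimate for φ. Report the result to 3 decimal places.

φ̂_MAP = 0.333

ℓ'(φ) = 2/φ − 4 − 6φ. Setting this to zero and multiplying by φ: 6φ² + 4φ − 2 = 0.
φ = (−4 + √(4² + 4·6·2)) / (2·6) = (−4 + √64) / 12 = (−4 + 8)/12 = 1/3.
ℓ''(φ) = −2/φ² − 6 < 0, confirming a maximum.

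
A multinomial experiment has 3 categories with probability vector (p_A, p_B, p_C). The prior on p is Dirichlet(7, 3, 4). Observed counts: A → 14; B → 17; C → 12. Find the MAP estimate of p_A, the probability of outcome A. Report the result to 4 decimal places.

MAP estimate of p_A = 0.3704

The posterior is Dirichlet(αᵢ + nᵢ) = Dirichlet(21, 20, 16).
For a Dirichlet(a₁,…,a_K) with all aᵢ > 1, the mode has j-th component (aⱼ − 1)/(Σaᵢ − K).
Here Σaᵢ = 57 and K = 3, so p_A = (21 − 1)/(57 − 3) = 20/54 ≈ 0.3704.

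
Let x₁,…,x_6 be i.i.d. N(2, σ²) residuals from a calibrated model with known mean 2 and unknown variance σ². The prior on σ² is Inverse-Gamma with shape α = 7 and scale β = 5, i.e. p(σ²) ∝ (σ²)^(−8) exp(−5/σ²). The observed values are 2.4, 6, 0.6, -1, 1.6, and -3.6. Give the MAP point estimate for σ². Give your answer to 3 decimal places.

Sum of squared deviations about the known mean: SS = (2.4−2)² + (6−2)² + (0.6−2)² + (-1−2)² + (1.6−2)² + (-3.6−2)² = 58.64.
The Normal likelihood contributes (σ²)^(−n/2) exp(−SS/(2σ²)), so the posterior is Inverse-Gamma(α + n/2, β + SS/2) = Inverse-Gamma(10, 34.32).
The mode of Inverse-Gamma(a, b) is b/(a+1) = 34.32/11 ≈ 3.120.

σ̂²_MAP = 3.120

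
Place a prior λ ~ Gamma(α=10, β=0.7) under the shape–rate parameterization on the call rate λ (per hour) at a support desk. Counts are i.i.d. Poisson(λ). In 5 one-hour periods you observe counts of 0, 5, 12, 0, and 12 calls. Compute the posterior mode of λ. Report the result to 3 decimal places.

λ̂_MAP = 6.667

Σxᵢ = 0+5+12+0+12 = 29, with n = 5.
Posterior ∝ λ^9e^(−0.7λ) · λ^29e^(−5λ) = λ^38e^(−5.7λ), i.e. Gamma(shape=39, rate=5.7).
The mode of a Gamma(a, b) with a ≥ 1 (shape–rate) is (a−1)/b = 38/5.7 ≈ 6.667.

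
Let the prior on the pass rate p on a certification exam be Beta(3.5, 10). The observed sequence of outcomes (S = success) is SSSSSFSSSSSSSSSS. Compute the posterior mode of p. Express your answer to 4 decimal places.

p̂_MAP = 0.6364

Prior: Beta(3.5, 10).
Data: 15 successes in 16 trials (from the sequence). The binomial likelihood contributes p^15(1−p)^1, so the posterior is Beta(3.5+15, 10+1) = Beta(18.5, 11).
For Beta(a, b) with a, b > 1 the mode is (a−1)/(a+b−2) = 17.5/27.5 ≈ 0.6364.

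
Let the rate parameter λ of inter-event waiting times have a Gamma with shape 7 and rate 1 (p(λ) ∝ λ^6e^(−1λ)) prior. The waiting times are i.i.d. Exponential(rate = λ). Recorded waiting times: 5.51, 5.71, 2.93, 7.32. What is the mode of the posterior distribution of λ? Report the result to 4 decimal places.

The Exponential(rate=λ) likelihood is ∝ λ^n e^(−λΣtᵢ). Here n = 4 and Σtᵢ = 5.51 + 5.71 + 2.93 + 7.32 = 21.47.
Posterior ∝ λ^6e^(−1λ) · λ^4e^(−21.47λ) = λ^10e^(−22.47λ), i.e. Gamma(11, 22.47).
Mode = (a−1)/b = 10/22.47 ≈ 0.4450.

λ̂_MAP = 0.4450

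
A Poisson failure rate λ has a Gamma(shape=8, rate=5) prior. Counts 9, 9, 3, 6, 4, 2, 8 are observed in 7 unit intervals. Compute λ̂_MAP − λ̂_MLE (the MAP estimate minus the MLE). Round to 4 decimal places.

Σxᵢ = 41. Posterior is Gamma(49, 12); MAP = (49−1)/12 = 48/12 ≈ 4.00000.
MLE = x̄ = 41/7 ≈ 5.85714.
Difference = 48/12 − 41/7 = -13/7 ≈ -1.8571.

MAP − MLE = -1.8571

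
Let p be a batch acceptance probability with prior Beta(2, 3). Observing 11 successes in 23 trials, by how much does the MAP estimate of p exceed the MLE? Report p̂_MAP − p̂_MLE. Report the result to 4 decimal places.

MAP − MLE = -0.0167

Posterior is Beta(13, 15); MAP = (13−1)/(28−2) = 12/26 ≈ 0.46154.
MLE ignores the prior: p̂_MLE = k/n = 11/23 ≈ 0.47826.
Difference = 12/26 − 11/23 = -5/299 ≈ -0.0167.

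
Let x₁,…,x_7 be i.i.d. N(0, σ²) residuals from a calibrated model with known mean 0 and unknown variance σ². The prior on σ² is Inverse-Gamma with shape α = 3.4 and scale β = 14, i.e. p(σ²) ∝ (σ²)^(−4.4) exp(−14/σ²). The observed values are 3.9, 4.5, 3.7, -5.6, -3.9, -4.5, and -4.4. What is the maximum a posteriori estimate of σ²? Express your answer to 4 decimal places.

σ̂²_MAP = 10.3373

Sum of squared deviations about the known mean: SS = (3.9−0)² + (4.5−0)² + (3.7−0)² + (-5.6−0)² + (-3.9−0)² + (-4.5−0)² + (-4.4−0)² = 135.33.
The Normal likelihood contributes (σ²)^(−n/2) exp(−SS/(2σ²)), so the posterior is Inverse-Gamma(α + n/2, β + SS/2) = Inverse-Gamma(6.9, 81.665).
The mode of Inverse-Gamma(a, b) is b/(a+1) = 81.665/7.9 ≈ 10.3373.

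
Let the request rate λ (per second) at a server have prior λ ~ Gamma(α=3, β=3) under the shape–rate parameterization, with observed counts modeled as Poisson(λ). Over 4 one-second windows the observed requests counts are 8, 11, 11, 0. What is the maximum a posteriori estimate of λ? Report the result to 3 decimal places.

Σxᵢ = 8+11+11+0 = 30, with n = 4.
Posterior ∝ λ^2e^(−3λ) · λ^30e^(−4λ) = λ^32e^(−7λ), i.e. Gamma(shape=33, rate=7).
The mode of a Gamma(a, b) with a ≥ 1 (shape–rate) is (a−1)/b = 32/7 ≈ 4.571.

λ̂_MAP = 4.571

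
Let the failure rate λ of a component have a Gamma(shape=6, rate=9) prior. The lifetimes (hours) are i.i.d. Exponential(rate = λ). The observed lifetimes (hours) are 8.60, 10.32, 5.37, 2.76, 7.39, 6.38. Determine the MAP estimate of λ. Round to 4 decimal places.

λ̂_MAP = 0.2208

The Exponential(rate=λ) likelihood is ∝ λ^n e^(−λΣtᵢ). Here n = 6 and Σtᵢ = 8.60 + 10.32 + 5.37 + 2.76 + 7.39 + 6.38 = 40.82.
Posterior ∝ λ^5e^(−9λ) · λ^6e^(−40.82λ) = λ^11e^(−49.82λ), i.e. Gamma(12, 49.82).
Mode = (a−1)/b = 11/49.82 ≈ 0.2208.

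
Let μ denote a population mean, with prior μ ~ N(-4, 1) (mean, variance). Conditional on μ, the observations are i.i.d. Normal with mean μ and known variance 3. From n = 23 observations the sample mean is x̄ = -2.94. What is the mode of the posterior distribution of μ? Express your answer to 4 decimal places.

μ̂_MAP = -3.0623

n = 23, x̄ = -2.94.
For a Normal prior and Normal likelihood with known variance, the posterior is Normal; its mode equals its mean, the precision-weighted average.
Prior precision 1/σ₀² = 1/1 = 1; data precision n/σ² = 23/3.
μ̂ = (1·(-4) + (23/3)·(-2.94)) / (1 + 23/3) = (-26.54)/(26/3) = -3981/1300 ≈ -3.0623.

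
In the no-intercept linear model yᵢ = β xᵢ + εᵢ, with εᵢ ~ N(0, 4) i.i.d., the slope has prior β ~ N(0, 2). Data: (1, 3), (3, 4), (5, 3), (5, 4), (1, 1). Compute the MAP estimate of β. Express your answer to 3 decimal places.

β̂_MAP = 0.810

log p(β | y) = −Σ(yᵢ − βxᵢ)²/(2·4) − β²/(2·2) + const.
Setting the derivative to zero: Σxᵢ(yᵢ − βxᵢ)/4 − β/2 = 0, so β = Σxᵢyᵢ / (Σxᵢ² + σ²/τ²).
Σxᵢyᵢ = 1·3 + 3·4 + 5·3 + 5·4 + 1·1 = 51; Σxᵢ² = 61; σ²/τ² = 2.
β̂_MAP = 51 / (61 + 2) = 51/63 ≈ 0.810.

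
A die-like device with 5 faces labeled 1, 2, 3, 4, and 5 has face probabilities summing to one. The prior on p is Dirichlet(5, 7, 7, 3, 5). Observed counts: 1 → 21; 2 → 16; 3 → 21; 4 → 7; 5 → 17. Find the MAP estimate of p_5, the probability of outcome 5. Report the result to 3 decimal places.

The posterior is Dirichlet(αᵢ + nᵢ) = Dirichlet(26, 23, 28, 10, 22).
For a Dirichlet(a₁,…,a_K) with all aᵢ > 1, the mode has j-th component (aⱼ − 1)/(Σaᵢ − K).
Here Σaᵢ = 109 and K = 5, so p_5 = (22 − 1)/(109 − 5) = 21/104 ≈ 0.202.

MAP estimate: 0.202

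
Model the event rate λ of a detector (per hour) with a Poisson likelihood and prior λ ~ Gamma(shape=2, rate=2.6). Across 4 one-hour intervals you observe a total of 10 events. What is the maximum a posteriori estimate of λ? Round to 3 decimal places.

Σxᵢ = 10, n = 4.
Posterior ∝ λe^(−2.6λ) · λ^10e^(−4λ) = λ^11e^(−6.6λ), i.e. Gamma(shape=12, rate=6.6).
The mode of a Gamma(a, b) with a ≥ 1 (shape–rate) is (a−1)/b = 11/6.6 ≈ 1.667.

λ̂_MAP = 1.667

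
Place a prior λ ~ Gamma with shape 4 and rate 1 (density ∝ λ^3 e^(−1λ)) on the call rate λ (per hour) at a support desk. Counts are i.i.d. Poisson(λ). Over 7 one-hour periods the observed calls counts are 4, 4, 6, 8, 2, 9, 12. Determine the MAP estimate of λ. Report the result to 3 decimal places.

Σxᵢ = 4+4+6+8+2+9+12 = 45, with n = 7.
Posterior ∝ λ^3e^(−1λ) · λ^45e^(−7λ) = λ^48e^(−8λ), i.e. Gamma(shape=49, rate=8).
The mode of a Gamma(a, b) with a ≥ 1 (shape–rate) is (a−1)/b = 48/8 ≈ 6.000.

λ̂_MAP = 6.000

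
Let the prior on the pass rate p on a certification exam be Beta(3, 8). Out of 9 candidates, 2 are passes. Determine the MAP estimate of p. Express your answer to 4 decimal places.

Prior: Beta(3, 8).
Data: 2 successes in 9 trials. The binomial likelihood contributes p^2(1−p)^7, so the posterior is Beta(3+2, 8+7) = Beta(5, 15).
For Beta(a, b) with a, b > 1 the mode is (a−1)/(a+b−2) = 4/18 ≈ 0.2222.

p̂_MAP = 0.2222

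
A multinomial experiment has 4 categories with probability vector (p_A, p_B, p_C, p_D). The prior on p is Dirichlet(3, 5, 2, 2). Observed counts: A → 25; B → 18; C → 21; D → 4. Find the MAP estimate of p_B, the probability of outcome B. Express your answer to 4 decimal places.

The posterior is Dirichlet(αᵢ + nᵢ) = Dirichlet(28, 23, 23, 6).
For a Dirichlet(a₁,…,a_K) with all aᵢ > 1, the mode has j-th component (aⱼ − 1)/(Σaᵢ − K).
Here Σaᵢ = 80 and K = 4, so p_B = (23 − 1)/(80 − 4) = 22/76 ≈ 0.2895.

MAP estimate of p_B = 0.2895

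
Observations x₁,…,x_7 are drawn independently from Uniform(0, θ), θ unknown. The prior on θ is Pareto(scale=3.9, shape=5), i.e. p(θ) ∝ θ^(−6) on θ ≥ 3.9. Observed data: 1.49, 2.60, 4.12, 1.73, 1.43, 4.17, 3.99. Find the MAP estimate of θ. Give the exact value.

θ̂_MAP = 4.17

The Uniform(0, θ) likelihood is θ^(−n) for θ ≥ max(xᵢ), zero otherwise. Here max(xᵢ) = 4.17.
Posterior ∝ θ^(−6) · θ^(−7) = θ^(−13) on θ ≥ max(3.9, 4.17) = 4.17.
This density is strictly decreasing in θ, so the posterior mode lies at the lower boundary of the support.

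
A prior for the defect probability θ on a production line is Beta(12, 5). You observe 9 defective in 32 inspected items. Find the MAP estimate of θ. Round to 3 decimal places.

Prior: Beta(12, 5).
Data: 9 successes in 32 trials. The binomial likelihood contributes θ^9(1−θ)^23, so the posterior is Beta(12+9, 5+23) = Beta(21, 28).
For Beta(a, b) with a, b > 1 the mode is (a−1)/(a+b−2) = 20/47 ≈ 0.426.

θ̂_MAP = 0.426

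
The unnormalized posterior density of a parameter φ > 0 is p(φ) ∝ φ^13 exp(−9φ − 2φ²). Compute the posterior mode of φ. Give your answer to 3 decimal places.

φ̂_MAP = 1.000

ℓ'(φ) = 13/φ − 9 − 4φ. Setting this to zero and multiplying by φ: 4φ² + 9φ − 13 = 0.
φ = (−9 + √(9² + 4·4·13)) / (2·4) = (−9 + √289) / 8 = (−9 + 17)/8 = 1.
ℓ''(φ) = −13/φ² − 4 < 0, confirming a maximum.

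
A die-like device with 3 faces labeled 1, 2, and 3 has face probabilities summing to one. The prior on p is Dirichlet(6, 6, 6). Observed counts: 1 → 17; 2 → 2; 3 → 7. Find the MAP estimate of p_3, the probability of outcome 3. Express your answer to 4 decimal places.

MAP estimate: 0.2927

The posterior is Dirichlet(αᵢ + nᵢ) = Dirichlet(23, 8, 13).
For a Dirichlet(a₁,…,a_K) with all aᵢ > 1, the mode has j-th component (aⱼ − 1)/(Σaᵢ − K).
Here Σaᵢ = 44 and K = 3, so p_3 = (13 − 1)/(44 − 3) = 12/41 ≈ 0.2927.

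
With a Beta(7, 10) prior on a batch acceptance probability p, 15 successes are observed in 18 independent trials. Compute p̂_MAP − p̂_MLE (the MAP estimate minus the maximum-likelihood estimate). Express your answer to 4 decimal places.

Posterior is Beta(22, 13); MAP = (22−1)/(35−2) = 21/33 ≈ 0.63636.
MLE ignores the prior: p̂_MLE = k/n = 15/18 ≈ 0.83333.
Difference = 21/33 − 15/18 = -13/66 ≈ -0.1970.

MAP − MLE = -0.1970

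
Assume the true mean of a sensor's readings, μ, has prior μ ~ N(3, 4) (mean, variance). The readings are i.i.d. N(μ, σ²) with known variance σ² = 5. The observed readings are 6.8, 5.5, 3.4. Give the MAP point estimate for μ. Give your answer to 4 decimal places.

n = 3; x̄ = (6.8 + 5.5 + 3.4)/3 = 15.7/3 = 157/30 ≈ 5.2333.
For a Normal prior and Normal likelihood with known variance, the posterior is Normal; its mode equals its mean, the precision-weighted average.
Prior precision 1/σ₀² = 1/4 = 0.25; data precision n/σ² = 3/5 = 0.6.
μ̂ = (0.25·3 + 0.6·(157/30)) / (0.25 + 0.6) = 3.89/0.85 = 389/85 ≈ 4.5765.

μ̂_MAP = 4.5765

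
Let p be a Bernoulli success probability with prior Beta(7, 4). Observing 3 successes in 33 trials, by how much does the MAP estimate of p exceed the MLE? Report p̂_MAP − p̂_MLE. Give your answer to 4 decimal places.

MAP − MLE = 0.1234

Posterior is Beta(10, 34); MAP = (10−1)/(44−2) = 9/42 ≈ 0.21429.
MLE ignores the prior: p̂_MLE = k/n = 3/33 ≈ 0.09091.
Difference = 9/42 − 3/33 = 19/154 ≈ 0.1234.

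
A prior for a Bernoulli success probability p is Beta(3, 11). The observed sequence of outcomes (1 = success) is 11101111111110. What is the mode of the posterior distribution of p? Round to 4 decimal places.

Prior: Beta(3, 11).
Data: 12 successes in 14 trials (from the sequence). The binomial likelihood contributes p^12(1−p)^2, so the posterior is Beta(3+12, 11+2) = Beta(15, 13).
For Beta(a, b) with a, b > 1 the mode is (a−1)/(a+b−2) = 14/26 ≈ 0.5385.

p̂_MAP = 0.5385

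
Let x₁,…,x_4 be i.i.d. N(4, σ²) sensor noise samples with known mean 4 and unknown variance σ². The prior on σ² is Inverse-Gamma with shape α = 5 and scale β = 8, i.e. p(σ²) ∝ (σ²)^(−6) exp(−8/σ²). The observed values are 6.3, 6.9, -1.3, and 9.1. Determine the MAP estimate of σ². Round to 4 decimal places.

Sum of squared deviations about the known mean: SS = (6.3−4)² + (6.9−4)² + (-1.3−4)² + (9.1−4)² = 67.8.
The Normal likelihood contributes (σ²)^(−n/2) exp(−SS/(2σ²)), so the posterior is Inverse-Gamma(α + n/2, β + SS/2) = Inverse-Gamma(7, 41.9).
The mode of Inverse-Gamma(a, b) is b/(a+1) = 41.9/8 ≈ 5.2375.

σ̂²_MAP = 5.2375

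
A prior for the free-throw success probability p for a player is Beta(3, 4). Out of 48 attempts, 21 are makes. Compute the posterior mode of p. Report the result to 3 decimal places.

p̂_MAP = 0.434

Prior: Beta(3, 4).
Data: 21 successes in 48 trials. The binomial likelihood contributes p^21(1−p)^27, so the posterior is Beta(3+21, 4+27) = Beta(24, 31).
For Beta(a, b) with a, b > 1 the mode is (a−1)/(a+b−2) = 23/53 ≈ 0.434.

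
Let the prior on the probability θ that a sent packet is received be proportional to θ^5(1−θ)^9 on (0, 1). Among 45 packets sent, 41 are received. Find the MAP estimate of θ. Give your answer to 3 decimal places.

θ̂_MAP = 0.780

The prior density ∝ θ^5(1−θ)^9 is the kernel of Beta(6, 10).
Data: 41 successes in 45 trials. The binomial likelihood contributes θ^41(1−θ)^4, so the posterior is Beta(6+41, 10+4) = Beta(47, 14).
For Beta(a, b) with a, b > 1 the mode is (a−1)/(a+b−2) = 46/59 ≈ 0.780.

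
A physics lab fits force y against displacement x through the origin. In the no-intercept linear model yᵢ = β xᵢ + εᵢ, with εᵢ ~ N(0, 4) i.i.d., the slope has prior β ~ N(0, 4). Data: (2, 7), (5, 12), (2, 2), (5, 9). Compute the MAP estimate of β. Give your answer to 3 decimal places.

log p(β | y) = −Σ(yᵢ − βxᵢ)²/(2·4) − β²/(2·4) + const.
Setting the derivative to zero: Σxᵢ(yᵢ − βxᵢ)/4 − β/4 = 0, so β = Σxᵢyᵢ / (Σxᵢ² + σ²/τ²).
Σxᵢyᵢ = 2·7 + 5·12 + 2·2 + 5·9 = 123; Σxᵢ² = 58; σ²/τ² = 1.
β̂_MAP = 123 / (58 + 1) = 123/59 ≈ 2.085.

β̂_MAP = 2.085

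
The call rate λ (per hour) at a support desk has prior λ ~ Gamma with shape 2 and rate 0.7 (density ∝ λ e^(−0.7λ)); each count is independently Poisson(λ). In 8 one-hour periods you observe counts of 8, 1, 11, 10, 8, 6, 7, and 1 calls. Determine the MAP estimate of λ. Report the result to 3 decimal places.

Σxᵢ = 8+1+11+10+8+6+7+1 = 52, with n = 8.
Posterior ∝ λe^(−0.7λ) · λ^52e^(−8λ) = λ^53e^(−8.7λ), i.e. Gamma(shape=54, rate=8.7).
The mode of a Gamma(a, b) with a ≥ 1 (shape–rate) is (a−1)/b = 53/8.7 ≈ 6.092.

λ̂_MAP = 6.092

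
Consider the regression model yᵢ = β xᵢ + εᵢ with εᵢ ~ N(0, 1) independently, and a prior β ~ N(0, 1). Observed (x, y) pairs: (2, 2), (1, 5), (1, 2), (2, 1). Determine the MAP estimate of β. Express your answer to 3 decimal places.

log p(β | y) = −Σ(yᵢ − βxᵢ)²/(2·1) − β²/(2·1) + const.
Setting the derivative to zero: Σxᵢ(yᵢ − βxᵢ)/1 − β/1 = 0, so β = Σxᵢyᵢ / (Σxᵢ² + σ²/τ²).
Σxᵢyᵢ = 2·2 + 1·5 + 1·2 + 2·1 = 13; Σxᵢ² = 10; σ²/τ² = 1.
β̂_MAP = 13 / (10 + 1) = 13/11 ≈ 1.182.

β̂_MAP = 1.182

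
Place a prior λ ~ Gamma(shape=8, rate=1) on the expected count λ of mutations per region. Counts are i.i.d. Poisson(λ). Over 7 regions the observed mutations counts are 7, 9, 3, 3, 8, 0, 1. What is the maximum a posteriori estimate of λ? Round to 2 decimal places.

λ̂_MAP = 4.75

Σxᵢ = 7+9+3+3+8+0+1 = 31, with n = 7.
Posterior ∝ λ^7e^(−1λ) · λ^31e^(−7λ) = λ^38e^(−8λ), i.e. Gamma(shape=39, rate=8).
The mode of a Gamma(a, b) with a ≥ 1 (shape–rate) is (a−1)/b = 38/8 ≈ 4.75.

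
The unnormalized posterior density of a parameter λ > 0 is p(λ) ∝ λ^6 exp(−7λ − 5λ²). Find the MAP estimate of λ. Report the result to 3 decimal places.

λ̂_MAP = 0.500

ℓ'(λ) = 6/λ − 7 − 10λ. Setting this to zero and multiplying by λ: 10λ² + 7λ − 6 = 0.
λ = (−7 + √(7² + 4·10·6)) / (2·10) = (−7 + √289) / 20 = (−7 + 17)/20 = 1/2.
ℓ''(λ) = −6/λ² − 10 < 0, confirming a maximum.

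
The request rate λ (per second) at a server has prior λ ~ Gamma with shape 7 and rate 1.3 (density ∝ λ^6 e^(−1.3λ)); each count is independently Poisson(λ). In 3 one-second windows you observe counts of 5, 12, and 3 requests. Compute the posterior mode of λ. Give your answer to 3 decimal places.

λ̂_MAP = 6.047

Σxᵢ = 5+12+3 = 20, with n = 3.
Posterior ∝ λ^6e^(−1.3λ) · λ^20e^(−3λ) = λ^26e^(−4.3λ), i.e. Gamma(shape=27, rate=4.3).
The mode of a Gamma(a, b) with a ≥ 1 (shape–rate) is (a−1)/b = 26/4.3 ≈ 6.047.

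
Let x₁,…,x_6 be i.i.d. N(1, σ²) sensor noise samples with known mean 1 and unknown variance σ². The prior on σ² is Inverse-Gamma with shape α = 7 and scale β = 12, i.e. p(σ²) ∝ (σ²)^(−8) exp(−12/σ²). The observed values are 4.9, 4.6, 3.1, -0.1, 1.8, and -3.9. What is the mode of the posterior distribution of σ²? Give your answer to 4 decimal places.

Sum of squared deviations about the known mean: SS = (4.9−1)² + (4.6−1)² + (3.1−1)² + (-0.1−1)² + (1.8−1)² + (-3.9−1)² = 58.44.
The Normal likelihood contributes (σ²)^(−n/2) exp(−SS/(2σ²)), so the posterior is Inverse-Gamma(α + n/2, β + SS/2) = Inverse-Gamma(10, 41.22).
The mode of Inverse-Gamma(a, b) is b/(a+1) = 41.22/11 ≈ 3.7473.

σ̂²_MAP = 3.7473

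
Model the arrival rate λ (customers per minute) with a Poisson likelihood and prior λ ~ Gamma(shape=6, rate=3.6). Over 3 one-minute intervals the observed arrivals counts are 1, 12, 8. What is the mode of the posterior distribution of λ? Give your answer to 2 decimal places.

λ̂_MAP = 3.94

Σxᵢ = 1+12+8 = 21, with n = 3.
Posterior ∝ λ^5e^(−3.6λ) · λ^21e^(−3λ) = λ^26e^(−6.6λ), i.e. Gamma(shape=27, rate=6.6).
The mode of a Gamma(a, b) with a ≥ 1 (shape–rate) is (a−1)/b = 26/6.6 ≈ 3.94.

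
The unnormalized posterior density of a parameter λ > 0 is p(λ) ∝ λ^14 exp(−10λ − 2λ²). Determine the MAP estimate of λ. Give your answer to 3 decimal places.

λ̂_MAP = 1.000

ℓ'(λ) = 14/λ − 10 − 4λ. Setting this to zero and multiplying by λ: 4λ² + 10λ − 14 = 0.
λ = (−10 + √(10² + 4·4·14)) / (2·4) = (−10 + √324) / 8 = (−10 + 18)/8 = 1.
ℓ''(λ) = −14/λ² − 4 < 0, confirming a maximum.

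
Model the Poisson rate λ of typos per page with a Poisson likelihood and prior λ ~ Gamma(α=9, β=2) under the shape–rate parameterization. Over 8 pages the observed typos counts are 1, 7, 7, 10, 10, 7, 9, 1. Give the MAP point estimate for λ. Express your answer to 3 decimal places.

Σxᵢ = 1+7+7+10+10+7+9+1 = 52, with n = 8.
Posterior ∝ λ^8e^(−2λ) · λ^52e^(−8λ) = λ^60e^(−10λ), i.e. Gamma(shape=61, rate=10).
The mode of a Gamma(a, b) with a ≥ 1 (shape–rate) is (a−1)/b = 60/10 ≈ 6.000.

λ̂_MAP = 6.000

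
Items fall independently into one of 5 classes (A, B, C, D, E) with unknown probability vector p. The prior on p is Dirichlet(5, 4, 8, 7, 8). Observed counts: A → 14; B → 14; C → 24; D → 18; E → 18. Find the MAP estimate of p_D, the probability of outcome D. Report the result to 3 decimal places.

MAP estimate of p_D = 0.209

The posterior is Dirichlet(αᵢ + nᵢ) = Dirichlet(19, 18, 32, 25, 26).
For a Dirichlet(a₁,…,a_K) with all aᵢ > 1, the mode has j-th component (aⱼ − 1)/(Σaᵢ − K).
Here Σaᵢ = 120 and K = 5, so p_D = (25 − 1)/(120 − 5) = 24/115 ≈ 0.209.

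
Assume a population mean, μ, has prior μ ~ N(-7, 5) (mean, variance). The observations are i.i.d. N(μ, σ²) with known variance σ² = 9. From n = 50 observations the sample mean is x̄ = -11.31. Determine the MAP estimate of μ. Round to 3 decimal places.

n = 50, x̄ = -11.31.
For a Normal prior and Normal likelihood with known variance, the posterior is Normal; its mode equals its mean, the precision-weighted average.
Prior precision 1/σ₀² = 1/5 = 0.2; data precision n/σ² = 50/9.
μ̂ = (0.2·(-7) + (50/9)·(-11.31)) / (0.2 + 50/9) = (-1927/30)/(259/45) = -5781/518 ≈ -11.160.

μ̂_MAP = -11.160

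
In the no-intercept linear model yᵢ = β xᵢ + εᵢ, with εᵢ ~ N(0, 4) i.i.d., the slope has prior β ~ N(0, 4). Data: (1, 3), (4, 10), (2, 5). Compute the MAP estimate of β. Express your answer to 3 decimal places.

β̂_MAP = 2.409

log p(β | y) = −Σ(yᵢ − βxᵢ)²/(2·4) − β²/(2·4) + const.
Setting the derivative to zero: Σxᵢ(yᵢ − βxᵢ)/4 − β/4 = 0, so β = Σxᵢyᵢ / (Σxᵢ² + σ²/τ²).
Σxᵢyᵢ = 1·3 + 4·10 + 2·5 = 53; Σxᵢ² = 21; σ²/τ² = 1.
β̂_MAP = 53 / (21 + 1) = 53/22 ≈ 2.409.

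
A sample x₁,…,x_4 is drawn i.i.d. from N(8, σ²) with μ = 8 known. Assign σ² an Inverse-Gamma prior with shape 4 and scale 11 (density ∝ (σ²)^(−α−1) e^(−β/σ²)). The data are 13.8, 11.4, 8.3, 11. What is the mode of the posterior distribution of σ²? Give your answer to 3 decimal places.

Sum of squared deviations about the known mean: SS = (13.8−8)² + (11.4−8)² + (8.3−8)² + (11−8)² = 54.29.
The Normal likelihood contributes (σ²)^(−n/2) exp(−SS/(2σ²)), so the posterior is Inverse-Gamma(α + n/2, β + SS/2) = Inverse-Gamma(6, 38.145).
The mode of Inverse-Gamma(a, b) is b/(a+1) = 38.145/7 ≈ 5.449.

σ̂²_MAP = 5.449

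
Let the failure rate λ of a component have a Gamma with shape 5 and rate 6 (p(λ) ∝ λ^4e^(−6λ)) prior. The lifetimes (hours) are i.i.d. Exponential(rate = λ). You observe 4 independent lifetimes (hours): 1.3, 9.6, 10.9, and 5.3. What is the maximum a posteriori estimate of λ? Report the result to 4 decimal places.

λ̂_MAP = 0.2417

The Exponential(rate=λ) likelihood is ∝ λ^n e^(−λΣtᵢ). Here n = 4 and Σtᵢ = 1.3 + 9.6 + 10.9 + 5.3 = 27.1.
Posterior ∝ λ^4e^(−6λ) · λ^4e^(−27.1λ) = λ^8e^(−33.1λ), i.e. Gamma(9, 33.1).
Mode = (a−1)/b = 8/33.1 ≈ 0.2417.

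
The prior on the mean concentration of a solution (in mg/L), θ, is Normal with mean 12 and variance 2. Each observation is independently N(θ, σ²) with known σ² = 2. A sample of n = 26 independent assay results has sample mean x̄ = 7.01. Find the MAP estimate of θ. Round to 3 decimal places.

θ̂_MAP = 7.195

n = 26, x̄ = 7.01.
For a Normal prior and Normal likelihood with known variance, the posterior is Normal; its mode equals its mean, the precision-weighted average.
Prior precision 1/σ₀² = 1/2 = 0.5; data precision n/σ² = 26/2 = 13.
θ̂ = (0.5·12 + 13·7.01) / (0.5 + 13) = 97.13/13.5 = 9713/1350 ≈ 7.195.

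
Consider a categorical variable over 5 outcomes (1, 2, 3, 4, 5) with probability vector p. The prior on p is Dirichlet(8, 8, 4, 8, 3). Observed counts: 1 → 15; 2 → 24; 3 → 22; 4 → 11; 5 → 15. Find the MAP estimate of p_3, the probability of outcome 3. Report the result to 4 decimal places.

The posterior is Dirichlet(αᵢ + nᵢ) = Dirichlet(23, 32, 26, 19, 18).
For a Dirichlet(a₁,…,a_K) with all aᵢ > 1, the mode has j-th component (aⱼ − 1)/(Σaᵢ − K).
Here Σaᵢ = 118 and K = 5, so p_3 = (26 − 1)/(118 − 5) = 25/113 ≈ 0.2212.

MAP estimate: 0.2212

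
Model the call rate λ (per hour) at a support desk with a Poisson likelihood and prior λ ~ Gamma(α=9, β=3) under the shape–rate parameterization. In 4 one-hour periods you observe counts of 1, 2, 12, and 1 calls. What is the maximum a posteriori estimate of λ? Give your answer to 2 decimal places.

λ̂_MAP = 3.43

Σxᵢ = 1+2+12+1 = 16, with n = 4.
Posterior ∝ λ^8e^(−3λ) · λ^16e^(−4λ) = λ^24e^(−7λ), i.e. Gamma(shape=25, rate=7).
The mode of a Gamma(a, b) with a ≥ 1 (shape–rate) is (a−1)/b = 24/7 ≈ 3.43.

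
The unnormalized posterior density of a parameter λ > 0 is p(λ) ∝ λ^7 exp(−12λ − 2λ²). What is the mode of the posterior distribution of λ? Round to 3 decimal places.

ℓ'(λ) = 7/λ − 12 − 4λ. Setting this to zero and multiplying by λ: 4λ² + 12λ − 7 = 0.
λ = (−12 + √(12² + 4·4·7)) / (2·4) = (−12 + √256) / 8 = (−12 + 16)/8 = 1/2.
ℓ''(λ) = −7/λ² − 4 < 0, confirming a maximum.

λ̂_MAP = 0.500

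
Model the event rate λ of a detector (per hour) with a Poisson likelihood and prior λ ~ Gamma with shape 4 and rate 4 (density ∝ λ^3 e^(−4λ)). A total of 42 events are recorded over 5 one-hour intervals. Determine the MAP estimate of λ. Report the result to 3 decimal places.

Σxᵢ = 42, n = 5.
Posterior ∝ λ^3e^(−4λ) · λ^42e^(−5λ) = λ^45e^(−9λ), i.e. Gamma(shape=46, rate=9).
The mode of a Gamma(a, b) with a ≥ 1 (shape–rate) is (a−1)/b = 45/9 ≈ 5.000.

λ̂_MAP = 5.000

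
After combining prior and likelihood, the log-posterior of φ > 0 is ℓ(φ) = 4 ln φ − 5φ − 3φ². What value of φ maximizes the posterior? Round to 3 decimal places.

ℓ'(φ) = 4/φ − 5 − 6φ. Setting this to zero and multiplying by φ: 6φ² + 5φ − 4 = 0.
φ = (−5 + √(5² + 4·6·4)) / (2·6) = (−5 + √121) / 12 = (−5 + 11)/12 = 1/2.
ℓ''(φ) = −4/φ² − 6 < 0, confirming a maximum.

φ̂_MAP = 0.500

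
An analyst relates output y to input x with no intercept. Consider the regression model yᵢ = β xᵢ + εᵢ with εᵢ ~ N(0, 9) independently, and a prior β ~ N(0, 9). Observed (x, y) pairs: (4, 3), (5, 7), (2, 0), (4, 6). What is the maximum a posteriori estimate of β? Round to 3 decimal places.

log p(β | y) = −Σ(yᵢ − βxᵢ)²/(2·9) − β²/(2·9) + const.
Setting the derivative to zero: Σxᵢ(yᵢ − βxᵢ)/9 − β/9 = 0, so β = Σxᵢyᵢ / (Σxᵢ² + σ²/τ²).
Σxᵢyᵢ = 4·3 + 5·7 + 2·0 + 4·6 = 71; Σxᵢ² = 61; σ²/τ² = 1.
β̂_MAP = 71 / (61 + 1) = 71/62 ≈ 1.145.

β̂_MAP = 1.145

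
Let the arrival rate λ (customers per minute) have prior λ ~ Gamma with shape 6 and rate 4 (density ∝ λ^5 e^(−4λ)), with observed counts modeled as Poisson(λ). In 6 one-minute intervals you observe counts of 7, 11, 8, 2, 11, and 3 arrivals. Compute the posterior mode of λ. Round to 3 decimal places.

λ̂_MAP = 4.700

Σxᵢ = 7+11+8+2+11+3 = 42, with n = 6.
Posterior ∝ λ^5e^(−4λ) · λ^42e^(−6λ) = λ^47e^(−10λ), i.e. Gamma(shape=48, rate=10).
The mode of a Gamma(a, b) with a ≥ 1 (shape–rate) is (a−1)/b = 47/10 ≈ 4.700.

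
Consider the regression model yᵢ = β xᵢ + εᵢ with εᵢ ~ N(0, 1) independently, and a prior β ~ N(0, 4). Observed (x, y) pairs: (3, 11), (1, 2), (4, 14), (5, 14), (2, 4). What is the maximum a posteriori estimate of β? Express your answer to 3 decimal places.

β̂_MAP = 3.059

log p(β | y) = −Σ(yᵢ − βxᵢ)²/(2·1) − β²/(2·4) + const.
Setting the derivative to zero: Σxᵢ(yᵢ − βxᵢ)/1 − β/4 = 0, so β = Σxᵢyᵢ / (Σxᵢ² + σ²/τ²).
Σxᵢyᵢ = 3·11 + 1·2 + 4·14 + 5·14 + 2·4 = 169; Σxᵢ² = 55; σ²/τ² = 0.25.
β̂_MAP = 169 / (55 + 0.25) = 169/55.25 ≈ 3.059.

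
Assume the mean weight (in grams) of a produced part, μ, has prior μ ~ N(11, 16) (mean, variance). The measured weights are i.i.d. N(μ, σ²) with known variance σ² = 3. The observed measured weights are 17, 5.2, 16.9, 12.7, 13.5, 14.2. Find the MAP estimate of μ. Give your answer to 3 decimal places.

μ̂_MAP = 13.182

n = 6; x̄ = (17 + 5.2 + 16.9 + 12.7 + 13.5 + 14.2)/6 = 79.5/6 = 13.25.
For a Normal prior and Normal likelihood with known variance, the posterior is Normal; its mode equals its mean, the precision-weighted average.
Prior precision 1/σ₀² = 1/16 = 0.0625; data precision n/σ² = 6/3 = 2.
μ̂ = (0.0625·11 + 2·13.25) / (0.0625 + 2) = 27.1875/2.0625 = 145/11 ≈ 13.182.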